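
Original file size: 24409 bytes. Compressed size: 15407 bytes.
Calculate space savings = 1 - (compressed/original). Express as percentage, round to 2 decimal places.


ratio = compressed/original = 15407/24409 = 0.631202
savings = 1 - ratio = 1 - 0.631202 = 0.368798
as a percentage: 0.368798 * 100 = 36.88%

Space savings = 1 - 15407/24409 = 36.88%


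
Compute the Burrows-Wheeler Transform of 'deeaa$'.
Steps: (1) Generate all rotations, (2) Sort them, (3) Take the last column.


Rotations (sorted):
  0: $deeaa -> last char: a
  1: a$deea -> last char: a
  2: aa$dee -> last char: e
  3: deeaa$ -> last char: $
  4: eaa$de -> last char: e
  5: eeaa$d -> last char: d


BWT = aae$ed


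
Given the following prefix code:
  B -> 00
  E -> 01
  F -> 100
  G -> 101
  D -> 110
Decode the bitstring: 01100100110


Decoding step by step:
Bits 01 -> E
Bits 100 -> F
Bits 100 -> F
Bits 110 -> D


Decoded message: EFFD


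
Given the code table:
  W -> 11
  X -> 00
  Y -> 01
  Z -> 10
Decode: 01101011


Decoding:
01 -> Y
10 -> Z
10 -> Z
11 -> W


Result: YZZW


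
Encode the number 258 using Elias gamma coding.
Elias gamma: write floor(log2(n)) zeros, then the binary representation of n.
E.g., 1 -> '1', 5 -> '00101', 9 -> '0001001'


num_bits = floor(log2(258)) + 1 = 9
leading_zeros = num_bits - 1 = 8
binary(258) = 100000010

Elias gamma(258) = '00000000' + '100000010' = 00000000100000010 (17 bits)


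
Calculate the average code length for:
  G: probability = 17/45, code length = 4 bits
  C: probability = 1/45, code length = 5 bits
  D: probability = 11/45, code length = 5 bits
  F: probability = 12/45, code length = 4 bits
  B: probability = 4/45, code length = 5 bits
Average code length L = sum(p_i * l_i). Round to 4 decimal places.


Weighted contributions p_i * l_i:
  G: (17/45) * 4 = 68/45
  C: (1/45) * 5 = 5/45
  D: (11/45) * 5 = 55/45
  F: (12/45) * 4 = 48/45
  B: (4/45) * 5 = 20/45
Sum = (68 + 5 + 55 + 48 + 20)/45 = 196/45

L = 196/45 = 4.3556 bits/symbol


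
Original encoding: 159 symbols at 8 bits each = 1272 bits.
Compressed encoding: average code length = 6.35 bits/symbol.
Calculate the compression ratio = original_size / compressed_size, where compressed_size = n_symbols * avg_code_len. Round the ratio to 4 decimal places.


original_size = n_symbols * orig_bits = 159 * 8 = 1272 bits
compressed_size = n_symbols * avg_code_len = 159 * 6.35 = 1009.65 bits
ratio = original_size / compressed_size = 1272 / 1009.65 = 1.2598

Compression ratio = 1.2598


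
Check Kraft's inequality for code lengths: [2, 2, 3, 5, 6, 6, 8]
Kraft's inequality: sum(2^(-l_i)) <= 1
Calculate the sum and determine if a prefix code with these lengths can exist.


Sum = 2^(-2) + 2^(-2) + 2^(-3) + 2^(-5) + 2^(-6) + 2^(-6) + 2^(-8)
    = 0.25 + 0.25 + 0.125 + 0.03125 + 0.015625 + 0.015625 + 0.00390625
    = 177/256 = 0.69140625
Since 0.69140625 <= 1, Kraft's inequality IS satisfied.
A prefix code with these lengths CAN exist.

Kraft sum = 0.69140625. Satisfied.


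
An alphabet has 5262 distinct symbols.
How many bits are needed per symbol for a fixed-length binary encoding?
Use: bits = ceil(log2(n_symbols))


log2(5262) = 12.3614
Bracket: 2^12 = 4096 < 5262 <= 2^13 = 8192
So ceil(log2(5262)) = 13

bits = ceil(log2(5262)) = ceil(12.3614) = 13 bits


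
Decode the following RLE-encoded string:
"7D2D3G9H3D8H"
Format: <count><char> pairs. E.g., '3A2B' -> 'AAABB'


Expanding each <count><char> pair:
  7D -> 'DDDDDDD'
  2D -> 'DD'
  3G -> 'GGG'
  9H -> 'HHHHHHHHH'
  3D -> 'DDD'
  8H -> 'HHHHHHHH'

Decoded = DDDDDDDDDGGGHHHHHHHHHDDDHHHHHHHH


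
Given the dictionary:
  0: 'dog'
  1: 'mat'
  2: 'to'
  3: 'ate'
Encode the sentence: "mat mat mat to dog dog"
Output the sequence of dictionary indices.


Look up each word in the dictionary:
  'mat' -> 1
  'mat' -> 1
  'mat' -> 1
  'to' -> 2
  'dog' -> 0
  'dog' -> 0

Encoded: [1, 1, 1, 2, 0, 0]


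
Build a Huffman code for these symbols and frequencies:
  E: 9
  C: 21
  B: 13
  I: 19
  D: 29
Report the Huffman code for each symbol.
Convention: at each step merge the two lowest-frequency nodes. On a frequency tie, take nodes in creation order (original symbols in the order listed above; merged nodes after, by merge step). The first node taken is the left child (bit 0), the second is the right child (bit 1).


Huffman tree construction:
Step 1: Merge E(9) + B(13) = 22
Step 2: Merge I(19) + C(21) = 40
Step 3: Merge (E+B)(22) + D(29) = 51
Step 4: Merge (I+C)(40) + ((E+B)+D)(51) = 91
Read each symbol's code off the tree from the root (left child = 0, right child = 1).

Codes:
  E: 100 (length 3)
  C: 01 (length 2)
  B: 101 (length 3)
  I: 00 (length 2)
  D: 11 (length 2)
Average code length: 204/91 = 2.2418 bits/symbol


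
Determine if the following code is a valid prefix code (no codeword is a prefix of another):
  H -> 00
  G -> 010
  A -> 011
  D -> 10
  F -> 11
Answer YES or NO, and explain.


Checking each pair (does one codeword prefix another?):
  H='00' vs G='010': no prefix
  H='00' vs A='011': no prefix
  H='00' vs D='10': no prefix
  H='00' vs F='11': no prefix
  G='010' vs H='00': no prefix
  G='010' vs A='011': no prefix
  G='010' vs D='10': no prefix
  G='010' vs F='11': no prefix
  A='011' vs H='00': no prefix
  A='011' vs G='010': no prefix
  A='011' vs D='10': no prefix
  A='011' vs F='11': no prefix
  D='10' vs H='00': no prefix
  D='10' vs G='010': no prefix
  D='10' vs A='011': no prefix
  D='10' vs F='11': no prefix
  F='11' vs H='00': no prefix
  F='11' vs G='010': no prefix
  F='11' vs A='011': no prefix
  F='11' vs D='10': no prefix
No violation found over all pairs.

YES -- this is a valid prefix code. No codeword is a prefix of any other codeword.


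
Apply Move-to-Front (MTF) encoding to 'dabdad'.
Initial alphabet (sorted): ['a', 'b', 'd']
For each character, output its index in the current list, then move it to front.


MTF encoding:
'd': index 2 in ['a', 'b', 'd'] -> ['d', 'a', 'b']
'a': index 1 in ['d', 'a', 'b'] -> ['a', 'd', 'b']
'b': index 2 in ['a', 'd', 'b'] -> ['b', 'a', 'd']
'd': index 2 in ['b', 'a', 'd'] -> ['d', 'b', 'a']
'a': index 2 in ['d', 'b', 'a'] -> ['a', 'd', 'b']
'd': index 1 in ['a', 'd', 'b'] -> ['d', 'a', 'b']


Output: [2, 1, 2, 2, 2, 1]


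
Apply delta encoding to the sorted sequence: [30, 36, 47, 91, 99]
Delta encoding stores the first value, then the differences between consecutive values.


First value: 30
Deltas:
  36 - 30 = 6
  47 - 36 = 11
  91 - 47 = 44
  99 - 91 = 8


Delta encoded: [30, 6, 11, 44, 8]


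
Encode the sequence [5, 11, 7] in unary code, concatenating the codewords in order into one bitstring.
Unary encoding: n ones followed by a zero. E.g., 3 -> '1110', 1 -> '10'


Encode each number as n ones followed by a terminating 0:
  5 -> 111110 (6 bits)
  11 -> 111111111110 (12 bits)
  7 -> 11111110 (8 bits)
Total length = 6 + 12 + 8 = 26 bits.

Unary([5, 11, 7]) = 11111011111111111011111110 (26 bits)


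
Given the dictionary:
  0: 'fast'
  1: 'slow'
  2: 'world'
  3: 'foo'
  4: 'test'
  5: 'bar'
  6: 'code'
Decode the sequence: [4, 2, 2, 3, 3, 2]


Look up each index in the dictionary:
  4 -> 'test'
  2 -> 'world'
  2 -> 'world'
  3 -> 'foo'
  3 -> 'foo'
  2 -> 'world'

Decoded: "test world world foo foo world"


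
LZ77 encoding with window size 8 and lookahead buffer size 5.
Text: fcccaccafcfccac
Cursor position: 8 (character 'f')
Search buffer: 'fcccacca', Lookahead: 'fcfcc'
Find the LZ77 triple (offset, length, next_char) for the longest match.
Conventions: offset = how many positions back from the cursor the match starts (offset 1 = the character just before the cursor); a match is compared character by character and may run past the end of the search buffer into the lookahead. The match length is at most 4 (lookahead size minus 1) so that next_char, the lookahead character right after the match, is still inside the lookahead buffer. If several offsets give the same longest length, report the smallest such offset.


Try each offset into the search buffer:
  offset=1 (pos 7, char 'a'): match length 0
  offset=2 (pos 6, char 'c'): match length 0
  offset=3 (pos 5, char 'c'): match length 0
  offset=4 (pos 4, char 'a'): match length 0
  offset=5 (pos 3, char 'c'): match length 0
  offset=6 (pos 2, char 'c'): match length 0
  offset=7 (pos 1, char 'c'): match length 0
  offset=8 (pos 0, char 'f'): match length 2
Longest match has length 2 at offset 8.
next_char = character at position 8 + 2 = 10 -> 'f'

Best match: offset=8, length=2 (matching 'fc' starting at position 0)
LZ77 triple: (8, 2, 'f')


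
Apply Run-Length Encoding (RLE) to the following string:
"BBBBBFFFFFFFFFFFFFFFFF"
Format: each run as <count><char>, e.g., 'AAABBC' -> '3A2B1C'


Scanning runs left to right:
  i=0: run of 'B' x 5 -> '5B'
  i=5: run of 'F' x 17 -> '17F'

RLE = 5B17F


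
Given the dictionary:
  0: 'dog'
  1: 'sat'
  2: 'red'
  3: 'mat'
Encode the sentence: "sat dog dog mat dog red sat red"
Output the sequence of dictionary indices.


Look up each word in the dictionary:
  'sat' -> 1
  'dog' -> 0
  'dog' -> 0
  'mat' -> 3
  'dog' -> 0
  'red' -> 2
  'sat' -> 1
  'red' -> 2

Encoded: [1, 0, 0, 3, 0, 2, 1, 2]


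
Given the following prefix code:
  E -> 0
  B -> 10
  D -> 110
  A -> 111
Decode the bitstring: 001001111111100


Decoding step by step:
Bits 0 -> E
Bits 0 -> E
Bits 10 -> B
Bits 0 -> E
Bits 111 -> A
Bits 111 -> A
Bits 110 -> D
Bits 0 -> E


Decoded message: EEBEAADE


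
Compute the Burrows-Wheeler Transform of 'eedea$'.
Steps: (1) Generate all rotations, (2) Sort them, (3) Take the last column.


Rotations (sorted):
  0: $eedea -> last char: a
  1: a$eede -> last char: e
  2: dea$ee -> last char: e
  3: ea$eed -> last char: d
  4: edea$e -> last char: e
  5: eedea$ -> last char: $


BWT = aeede$


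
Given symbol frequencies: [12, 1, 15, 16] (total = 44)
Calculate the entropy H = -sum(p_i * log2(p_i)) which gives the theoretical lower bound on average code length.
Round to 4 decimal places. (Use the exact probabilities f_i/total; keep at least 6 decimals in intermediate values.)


Per-symbol terms -p_i * log2(p_i) with p_i = f_i/44:
  p = 12/44 = 0.272727: log2(p) = -1.874469, -p*log2(p) = 0.511219
  p = 1/44 = 0.022727: log2(p) = -5.459432, -p*log2(p) = 0.124078
  p = 15/44 = 0.340909: log2(p) = -1.552541, -p*log2(p) = 0.529275
  p = 16/44 = 0.363636: log2(p) = -1.459432, -p*log2(p) = 0.530702
H = 0.511219 + 0.124078 + 0.529275 + 0.530702 = 1.695274

H = 1.6953 bits/symbol


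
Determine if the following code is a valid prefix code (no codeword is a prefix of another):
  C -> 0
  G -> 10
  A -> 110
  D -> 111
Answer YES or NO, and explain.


Checking each pair (does one codeword prefix another?):
  C='0' vs G='10': no prefix
  C='0' vs A='110': no prefix
  C='0' vs D='111': no prefix
  G='10' vs C='0': no prefix
  G='10' vs A='110': no prefix
  G='10' vs D='111': no prefix
  A='110' vs C='0': no prefix
  A='110' vs G='10': no prefix
  A='110' vs D='111': no prefix
  D='111' vs C='0': no prefix
  D='111' vs G='10': no prefix
  D='111' vs A='110': no prefix
No violation found over all pairs.

YES -- this is a valid prefix code. No codeword is a prefix of any other codeword.


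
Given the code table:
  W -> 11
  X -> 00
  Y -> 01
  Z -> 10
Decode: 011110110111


Decoding:
01 -> Y
11 -> W
10 -> Z
11 -> W
01 -> Y
11 -> W


Result: YWZWYW


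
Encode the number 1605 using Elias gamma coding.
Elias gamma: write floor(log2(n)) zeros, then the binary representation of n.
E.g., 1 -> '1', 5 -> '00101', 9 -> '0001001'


num_bits = floor(log2(1605)) + 1 = 11
leading_zeros = num_bits - 1 = 10
binary(1605) = 11001000101

Elias gamma(1605) = '0000000000' + '11001000101' = 000000000011001000101 (21 bits)


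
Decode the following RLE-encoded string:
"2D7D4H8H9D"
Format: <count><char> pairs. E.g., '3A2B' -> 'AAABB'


Expanding each <count><char> pair:
  2D -> 'DD'
  7D -> 'DDDDDDD'
  4H -> 'HHHH'
  8H -> 'HHHHHHHH'
  9D -> 'DDDDDDDDD'

Decoded = DDDDDDDDDHHHHHHHHHHHHDDDDDDDDD


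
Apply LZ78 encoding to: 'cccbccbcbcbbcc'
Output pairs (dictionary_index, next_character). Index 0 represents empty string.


LZ78 encoding steps:
Dictionary: {0: ''}
Step 1: w='' (idx 0), next='c' -> output (0, 'c'), add 'c' as idx 1
Step 2: w='c' (idx 1), next='c' -> output (1, 'c'), add 'cc' as idx 2
Step 3: w='' (idx 0), next='b' -> output (0, 'b'), add 'b' as idx 3
Step 4: w='cc' (idx 2), next='b' -> output (2, 'b'), add 'ccb' as idx 4
Step 5: w='c' (idx 1), next='b' -> output (1, 'b'), add 'cb' as idx 5
Step 6: w='cb' (idx 5), next='b' -> output (5, 'b'), add 'cbb' as idx 6
Step 7: w='cc' (idx 2), end of input -> output (2, '')


Encoded: [(0, 'c'), (1, 'c'), (0, 'b'), (2, 'b'), (1, 'b'), (5, 'b'), (2, '')]


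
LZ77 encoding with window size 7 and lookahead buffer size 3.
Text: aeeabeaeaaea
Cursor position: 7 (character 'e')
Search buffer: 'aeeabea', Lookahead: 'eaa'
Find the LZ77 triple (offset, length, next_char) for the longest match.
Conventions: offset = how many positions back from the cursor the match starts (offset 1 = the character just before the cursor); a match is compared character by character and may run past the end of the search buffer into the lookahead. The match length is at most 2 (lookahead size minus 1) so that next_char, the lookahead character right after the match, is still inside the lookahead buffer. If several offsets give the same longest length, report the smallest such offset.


Try each offset into the search buffer:
  offset=1 (pos 6, char 'a'): match length 0
  offset=2 (pos 5, char 'e'): match length 2
  offset=3 (pos 4, char 'b'): match length 0
  offset=4 (pos 3, char 'a'): match length 0
  offset=5 (pos 2, char 'e'): match length 2
  offset=6 (pos 1, char 'e'): match length 1
  offset=7 (pos 0, char 'a'): match length 0
Longest match has length 2, found at offsets 2, 5; take the smallest, offset 2.
next_char = character at position 7 + 2 = 9 -> 'a'

Best match: offset=2, length=2 (matching 'ea' starting at position 5)
LZ77 triple: (2, 2, 'a')


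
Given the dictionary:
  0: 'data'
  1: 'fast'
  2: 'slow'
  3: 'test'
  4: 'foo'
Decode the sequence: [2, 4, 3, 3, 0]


Look up each index in the dictionary:
  2 -> 'slow'
  4 -> 'foo'
  3 -> 'test'
  3 -> 'test'
  0 -> 'data'

Decoded: "slow foo test test data"


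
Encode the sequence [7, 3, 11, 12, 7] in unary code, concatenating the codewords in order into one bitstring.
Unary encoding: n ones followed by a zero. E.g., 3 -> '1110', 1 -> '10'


Encode each number as n ones followed by a terminating 0:
  7 -> 11111110 (8 bits)
  3 -> 1110 (4 bits)
  11 -> 111111111110 (12 bits)
  12 -> 1111111111110 (13 bits)
  7 -> 11111110 (8 bits)
Total length = 8 + 4 + 12 + 13 + 8 = 45 bits.

Unary([7, 3, 11, 12, 7]) = 111111101110111111111110111111111111011111110 (45 bits)


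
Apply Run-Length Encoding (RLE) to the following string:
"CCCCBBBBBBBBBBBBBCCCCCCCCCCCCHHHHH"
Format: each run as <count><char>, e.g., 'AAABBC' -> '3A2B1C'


Scanning runs left to right:
  i=0: run of 'C' x 4 -> '4C'
  i=4: run of 'B' x 13 -> '13B'
  i=17: run of 'C' x 12 -> '12C'
  i=29: run of 'H' x 5 -> '5H'

RLE = 4C13B12C5H


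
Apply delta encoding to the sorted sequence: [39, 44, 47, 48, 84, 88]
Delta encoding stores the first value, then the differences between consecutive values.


First value: 39
Deltas:
  44 - 39 = 5
  47 - 44 = 3
  48 - 47 = 1
  84 - 48 = 36
  88 - 84 = 4


Delta encoded: [39, 5, 3, 1, 36, 4]


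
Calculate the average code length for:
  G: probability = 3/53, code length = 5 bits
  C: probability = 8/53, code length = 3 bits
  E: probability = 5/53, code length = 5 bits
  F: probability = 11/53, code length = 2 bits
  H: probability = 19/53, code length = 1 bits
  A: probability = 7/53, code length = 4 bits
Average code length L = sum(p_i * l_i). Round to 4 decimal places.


Weighted contributions p_i * l_i:
  G: (3/53) * 5 = 15/53
  C: (8/53) * 3 = 24/53
  E: (5/53) * 5 = 25/53
  F: (11/53) * 2 = 22/53
  H: (19/53) * 1 = 19/53
  A: (7/53) * 4 = 28/53
Sum = (15 + 24 + 25 + 22 + 19 + 28)/53 = 133/53

L = 133/53 = 2.5094 bits/symbol


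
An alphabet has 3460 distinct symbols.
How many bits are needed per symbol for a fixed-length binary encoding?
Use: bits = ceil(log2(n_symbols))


log2(3460) = 11.7566
Bracket: 2^11 = 2048 < 3460 <= 2^12 = 4096
So ceil(log2(3460)) = 12

bits = ceil(log2(3460)) = ceil(11.7566) = 12 bits


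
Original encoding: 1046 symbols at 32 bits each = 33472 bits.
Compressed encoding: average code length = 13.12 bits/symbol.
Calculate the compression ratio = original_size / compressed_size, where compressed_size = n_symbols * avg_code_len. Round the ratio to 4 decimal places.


original_size = n_symbols * orig_bits = 1046 * 32 = 33472 bits
compressed_size = n_symbols * avg_code_len = 1046 * 13.12 = 13723.52 bits
ratio = original_size / compressed_size = 33472 / 13723.52 = 2.439

Compression ratio = 2.439


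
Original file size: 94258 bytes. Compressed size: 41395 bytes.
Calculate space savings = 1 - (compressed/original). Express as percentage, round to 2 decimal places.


ratio = compressed/original = 41395/94258 = 0.439167
savings = 1 - ratio = 1 - 0.439167 = 0.560833
as a percentage: 0.560833 * 100 = 56.08%

Space savings = 1 - 41395/94258 = 56.08%


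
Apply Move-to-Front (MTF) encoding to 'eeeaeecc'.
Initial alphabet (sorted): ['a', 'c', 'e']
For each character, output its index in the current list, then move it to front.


MTF encoding:
'e': index 2 in ['a', 'c', 'e'] -> ['e', 'a', 'c']
'e': index 0 in ['e', 'a', 'c'] -> ['e', 'a', 'c']
'e': index 0 in ['e', 'a', 'c'] -> ['e', 'a', 'c']
'a': index 1 in ['e', 'a', 'c'] -> ['a', 'e', 'c']
'e': index 1 in ['a', 'e', 'c'] -> ['e', 'a', 'c']
'e': index 0 in ['e', 'a', 'c'] -> ['e', 'a', 'c']
'c': index 2 in ['e', 'a', 'c'] -> ['c', 'e', 'a']
'c': index 0 in ['c', 'e', 'a'] -> ['c', 'e', 'a']


Output: [2, 0, 0, 1, 1, 0, 2, 0]


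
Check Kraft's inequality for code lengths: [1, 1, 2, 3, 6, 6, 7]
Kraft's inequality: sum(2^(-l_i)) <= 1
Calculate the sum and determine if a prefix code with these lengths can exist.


Sum = 2^(-1) + 2^(-1) + 2^(-2) + 2^(-3) + 2^(-6) + 2^(-6) + 2^(-7)
    = 0.5 + 0.5 + 0.25 + 0.125 + 0.015625 + 0.015625 + 0.0078125
    = 181/128 = 1.4140625
Since 1.4140625 > 1, Kraft's inequality is NOT satisfied.
A prefix code with these lengths CANNOT exist.

Kraft sum = 1.4140625. Not satisfied.


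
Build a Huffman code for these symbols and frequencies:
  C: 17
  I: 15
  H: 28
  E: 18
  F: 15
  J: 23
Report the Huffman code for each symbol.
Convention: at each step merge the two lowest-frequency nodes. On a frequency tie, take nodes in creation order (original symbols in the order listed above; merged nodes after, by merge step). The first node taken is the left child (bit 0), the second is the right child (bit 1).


Huffman tree construction:
Step 1: Merge I(15) + F(15) = 30
Step 2: Merge C(17) + E(18) = 35
Step 3: Merge J(23) + H(28) = 51
Step 4: Merge (I+F)(30) + (C+E)(35) = 65
Step 5: Merge (J+H)(51) + ((I+F)+(C+E))(65) = 116
Read each symbol's code off the tree from the root (left child = 0, right child = 1).

Codes:
  C: 110 (length 3)
  I: 100 (length 3)
  H: 01 (length 2)
  E: 111 (length 3)
  F: 101 (length 3)
  J: 00 (length 2)
Average code length: 297/116 = 2.5603 bits/symbol


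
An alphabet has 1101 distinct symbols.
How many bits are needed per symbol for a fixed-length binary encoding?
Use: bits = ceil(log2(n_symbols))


log2(1101) = 10.1046
Bracket: 2^10 = 1024 < 1101 <= 2^11 = 2048
So ceil(log2(1101)) = 11

bits = ceil(log2(1101)) = ceil(10.1046) = 11 bits


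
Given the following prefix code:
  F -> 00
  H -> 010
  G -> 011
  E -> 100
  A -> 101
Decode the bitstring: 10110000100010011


Decoding step by step:
Bits 101 -> A
Bits 100 -> E
Bits 00 -> F
Bits 100 -> E
Bits 010 -> H
Bits 011 -> G


Decoded message: AEFEHG


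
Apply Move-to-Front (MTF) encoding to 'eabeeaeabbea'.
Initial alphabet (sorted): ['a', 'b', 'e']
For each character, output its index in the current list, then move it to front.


MTF encoding:
'e': index 2 in ['a', 'b', 'e'] -> ['e', 'a', 'b']
'a': index 1 in ['e', 'a', 'b'] -> ['a', 'e', 'b']
'b': index 2 in ['a', 'e', 'b'] -> ['b', 'a', 'e']
'e': index 2 in ['b', 'a', 'e'] -> ['e', 'b', 'a']
'e': index 0 in ['e', 'b', 'a'] -> ['e', 'b', 'a']
'a': index 2 in ['e', 'b', 'a'] -> ['a', 'e', 'b']
'e': index 1 in ['a', 'e', 'b'] -> ['e', 'a', 'b']
'a': index 1 in ['e', 'a', 'b'] -> ['a', 'e', 'b']
'b': index 2 in ['a', 'e', 'b'] -> ['b', 'a', 'e']
'b': index 0 in ['b', 'a', 'e'] -> ['b', 'a', 'e']
'e': index 2 in ['b', 'a', 'e'] -> ['e', 'b', 'a']
'a': index 2 in ['e', 'b', 'a'] -> ['a', 'e', 'b']


Output: [2, 1, 2, 2, 0, 2, 1, 1, 2, 0, 2, 2]


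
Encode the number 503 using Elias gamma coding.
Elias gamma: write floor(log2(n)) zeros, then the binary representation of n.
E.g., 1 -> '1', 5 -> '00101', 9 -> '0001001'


num_bits = floor(log2(503)) + 1 = 9
leading_zeros = num_bits - 1 = 8
binary(503) = 111110111

Elias gamma(503) = '00000000' + '111110111' = 00000000111110111 (17 bits)


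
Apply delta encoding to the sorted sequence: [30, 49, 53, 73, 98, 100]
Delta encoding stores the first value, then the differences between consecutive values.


First value: 30
Deltas:
  49 - 30 = 19
  53 - 49 = 4
  73 - 53 = 20
  98 - 73 = 25
  100 - 98 = 2


Delta encoded: [30, 19, 4, 20, 25, 2]


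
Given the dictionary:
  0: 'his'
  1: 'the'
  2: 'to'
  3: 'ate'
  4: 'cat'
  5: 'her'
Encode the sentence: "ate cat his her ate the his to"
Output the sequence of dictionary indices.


Look up each word in the dictionary:
  'ate' -> 3
  'cat' -> 4
  'his' -> 0
  'her' -> 5
  'ate' -> 3
  'the' -> 1
  'his' -> 0
  'to' -> 2

Encoded: [3, 4, 0, 5, 3, 1, 0, 2]


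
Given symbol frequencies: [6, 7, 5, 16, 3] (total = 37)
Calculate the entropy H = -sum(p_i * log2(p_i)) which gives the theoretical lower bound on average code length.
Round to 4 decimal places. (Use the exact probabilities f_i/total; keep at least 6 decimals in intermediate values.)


Per-symbol terms -p_i * log2(p_i) with p_i = f_i/37:
  p = 6/37 = 0.162162: log2(p) = -2.624491, -p*log2(p) = 0.425593
  p = 7/37 = 0.189189: log2(p) = -2.402098, -p*log2(p) = 0.454451
  p = 5/37 = 0.135135: log2(p) = -2.887525, -p*log2(p) = 0.390206
  p = 16/37 = 0.432432: log2(p) = -1.209453, -p*log2(p) = 0.523007
  p = 3/37 = 0.081081: log2(p) = -3.624491, -p*log2(p) = 0.293878
H = 0.425593 + 0.454451 + 0.390206 + 0.523007 + 0.293878 = 2.087135

H = 2.0871 bits/symbol


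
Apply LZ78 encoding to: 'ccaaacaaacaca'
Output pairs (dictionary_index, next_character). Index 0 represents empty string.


LZ78 encoding steps:
Dictionary: {0: ''}
Step 1: w='' (idx 0), next='c' -> output (0, 'c'), add 'c' as idx 1
Step 2: w='c' (idx 1), next='a' -> output (1, 'a'), add 'ca' as idx 2
Step 3: w='' (idx 0), next='a' -> output (0, 'a'), add 'a' as idx 3
Step 4: w='a' (idx 3), next='c' -> output (3, 'c'), add 'ac' as idx 4
Step 5: w='a' (idx 3), next='a' -> output (3, 'a'), add 'aa' as idx 5
Step 6: w='ac' (idx 4), next='a' -> output (4, 'a'), add 'aca' as idx 6
Step 7: w='ca' (idx 2), end of input -> output (2, '')


Encoded: [(0, 'c'), (1, 'a'), (0, 'a'), (3, 'c'), (3, 'a'), (4, 'a'), (2, '')]


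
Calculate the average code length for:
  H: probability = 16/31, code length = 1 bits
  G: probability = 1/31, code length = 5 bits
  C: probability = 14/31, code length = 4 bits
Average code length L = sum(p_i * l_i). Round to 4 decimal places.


Weighted contributions p_i * l_i:
  H: (16/31) * 1 = 16/31
  G: (1/31) * 5 = 5/31
  C: (14/31) * 4 = 56/31
Sum = (16 + 5 + 56)/31 = 77/31

L = 77/31 = 2.4839 bits/symbol


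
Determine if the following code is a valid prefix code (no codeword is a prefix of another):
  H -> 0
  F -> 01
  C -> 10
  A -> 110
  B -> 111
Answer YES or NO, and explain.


Checking each pair (does one codeword prefix another?):
  H='0' vs F='01': prefix -- VIOLATION

NO -- this is NOT a valid prefix code. H (0) is a prefix of F (01).


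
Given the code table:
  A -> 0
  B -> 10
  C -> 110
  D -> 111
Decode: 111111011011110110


Decoding:
111 -> D
111 -> D
0 -> A
110 -> C
111 -> D
10 -> B
110 -> C


Result: DDACDBC


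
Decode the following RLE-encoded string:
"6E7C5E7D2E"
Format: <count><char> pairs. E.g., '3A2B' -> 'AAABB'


Expanding each <count><char> pair:
  6E -> 'EEEEEE'
  7C -> 'CCCCCCC'
  5E -> 'EEEEE'
  7D -> 'DDDDDDD'
  2E -> 'EE'

Decoded = EEEEEECCCCCCCEEEEEDDDDDDDEE


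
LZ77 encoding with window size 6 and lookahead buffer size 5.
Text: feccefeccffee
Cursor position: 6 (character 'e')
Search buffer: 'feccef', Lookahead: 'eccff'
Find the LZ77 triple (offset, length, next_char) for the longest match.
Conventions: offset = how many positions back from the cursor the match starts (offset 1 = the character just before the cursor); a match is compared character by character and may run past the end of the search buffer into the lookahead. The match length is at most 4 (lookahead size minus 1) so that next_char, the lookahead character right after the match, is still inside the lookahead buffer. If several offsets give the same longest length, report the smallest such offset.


Try each offset into the search buffer:
  offset=1 (pos 5, char 'f'): match length 0
  offset=2 (pos 4, char 'e'): match length 1
  offset=3 (pos 3, char 'c'): match length 0
  offset=4 (pos 2, char 'c'): match length 0
  offset=5 (pos 1, char 'e'): match length 3
  offset=6 (pos 0, char 'f'): match length 0
Longest match has length 3 at offset 5.
next_char = character at position 6 + 3 = 9 -> 'f'

Best match: offset=5, length=3 (matching 'ecc' starting at position 1)
LZ77 triple: (5, 3, 'f')


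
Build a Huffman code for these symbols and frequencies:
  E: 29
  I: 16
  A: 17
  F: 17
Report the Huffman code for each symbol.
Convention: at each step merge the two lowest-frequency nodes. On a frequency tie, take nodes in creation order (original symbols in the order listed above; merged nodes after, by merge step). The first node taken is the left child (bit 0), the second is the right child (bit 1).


Huffman tree construction:
Step 1: Merge I(16) + A(17) = 33
Step 2: Merge F(17) + E(29) = 46
Step 3: Merge (I+A)(33) + (F+E)(46) = 79
Read each symbol's code off the tree from the root (left child = 0, right child = 1).

Codes:
  E: 11 (length 2)
  I: 00 (length 2)
  A: 01 (length 2)
  F: 10 (length 2)
Average code length: 158/79 = 2.0000 bits/symbol


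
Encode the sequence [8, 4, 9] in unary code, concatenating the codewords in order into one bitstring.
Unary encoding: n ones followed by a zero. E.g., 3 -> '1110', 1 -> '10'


Encode each number as n ones followed by a terminating 0:
  8 -> 111111110 (9 bits)
  4 -> 11110 (5 bits)
  9 -> 1111111110 (10 bits)
Total length = 9 + 5 + 10 = 24 bits.

Unary([8, 4, 9]) = 111111110111101111111110 (24 bits)


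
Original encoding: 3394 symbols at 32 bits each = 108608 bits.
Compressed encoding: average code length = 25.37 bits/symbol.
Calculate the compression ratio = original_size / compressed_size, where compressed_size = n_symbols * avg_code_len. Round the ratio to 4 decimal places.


original_size = n_symbols * orig_bits = 3394 * 32 = 108608 bits
compressed_size = n_symbols * avg_code_len = 3394 * 25.37 = 86105.78 bits
ratio = original_size / compressed_size = 108608 / 86105.78 = 1.2613

Compression ratio = 1.2613


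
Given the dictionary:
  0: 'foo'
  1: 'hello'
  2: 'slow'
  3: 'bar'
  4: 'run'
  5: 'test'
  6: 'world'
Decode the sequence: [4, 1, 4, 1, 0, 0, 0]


Look up each index in the dictionary:
  4 -> 'run'
  1 -> 'hello'
  4 -> 'run'
  1 -> 'hello'
  0 -> 'foo'
  0 -> 'foo'
  0 -> 'foo'

Decoded: "run hello run hello foo foo foo"


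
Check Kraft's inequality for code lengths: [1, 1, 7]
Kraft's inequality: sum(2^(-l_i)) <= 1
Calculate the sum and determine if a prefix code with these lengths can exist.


Sum = 2^(-1) + 2^(-1) + 2^(-7)
    = 0.5 + 0.5 + 0.0078125
    = 129/128 = 1.0078125
Since 1.0078125 > 1, Kraft's inequality is NOT satisfied.
A prefix code with these lengths CANNOT exist.

Kraft sum = 1.0078125. Not satisfied.


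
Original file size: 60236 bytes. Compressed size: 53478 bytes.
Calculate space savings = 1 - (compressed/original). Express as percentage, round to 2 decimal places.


ratio = compressed/original = 53478/60236 = 0.887808
savings = 1 - ratio = 1 - 0.887808 = 0.112192
as a percentage: 0.112192 * 100 = 11.22%

Space savings = 1 - 53478/60236 = 11.22%


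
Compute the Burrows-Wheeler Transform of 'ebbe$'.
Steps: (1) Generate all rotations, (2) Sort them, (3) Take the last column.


Rotations (sorted):
  0: $ebbe -> last char: e
  1: bbe$e -> last char: e
  2: be$eb -> last char: b
  3: e$ebb -> last char: b
  4: ebbe$ -> last char: $


BWT = eebb$


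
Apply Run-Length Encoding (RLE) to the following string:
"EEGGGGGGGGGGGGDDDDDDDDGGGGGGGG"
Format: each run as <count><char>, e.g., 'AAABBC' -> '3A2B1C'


Scanning runs left to right:
  i=0: run of 'E' x 2 -> '2E'
  i=2: run of 'G' x 12 -> '12G'
  i=14: run of 'D' x 8 -> '8D'
  i=22: run of 'G' x 8 -> '8G'

RLE = 2E12G8D8G


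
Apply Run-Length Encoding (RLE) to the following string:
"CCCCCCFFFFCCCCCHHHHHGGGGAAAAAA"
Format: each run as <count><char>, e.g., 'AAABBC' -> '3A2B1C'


Scanning runs left to right:
  i=0: run of 'C' x 6 -> '6C'
  i=6: run of 'F' x 4 -> '4F'
  i=10: run of 'C' x 5 -> '5C'
  i=15: run of 'H' x 5 -> '5H'
  i=20: run of 'G' x 4 -> '4G'
  i=24: run of 'A' x 6 -> '6A'

RLE = 6C4F5C5H4G6A


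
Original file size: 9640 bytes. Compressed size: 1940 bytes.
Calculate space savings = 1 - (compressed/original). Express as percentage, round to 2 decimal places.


ratio = compressed/original = 1940/9640 = 0.201245
savings = 1 - ratio = 1 - 0.201245 = 0.798755
as a percentage: 0.798755 * 100 = 79.88%

Space savings = 1 - 1940/9640 = 79.88%


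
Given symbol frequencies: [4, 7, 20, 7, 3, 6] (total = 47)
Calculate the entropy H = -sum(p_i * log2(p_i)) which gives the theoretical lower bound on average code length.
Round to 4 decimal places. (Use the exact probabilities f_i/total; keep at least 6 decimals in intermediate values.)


Per-symbol terms -p_i * log2(p_i) with p_i = f_i/47:
  p = 4/47 = 0.085106: log2(p) = -3.554589, -p*log2(p) = 0.302518
  p = 7/47 = 0.148936: log2(p) = -2.747234, -p*log2(p) = 0.409163
  p = 20/47 = 0.425532: log2(p) = -1.232661, -p*log2(p) = 0.524536
  p = 7/47 = 0.148936: log2(p) = -2.747234, -p*log2(p) = 0.409163
  p = 3/47 = 0.063830: log2(p) = -3.969626, -p*log2(p) = 0.253380
  p = 6/47 = 0.127660: log2(p) = -2.969626, -p*log2(p) = 0.379101
H = 0.302518 + 0.409163 + 0.524536 + 0.409163 + 0.253380 + 0.379101 = 2.277861

H = 2.2779 bits/symbol


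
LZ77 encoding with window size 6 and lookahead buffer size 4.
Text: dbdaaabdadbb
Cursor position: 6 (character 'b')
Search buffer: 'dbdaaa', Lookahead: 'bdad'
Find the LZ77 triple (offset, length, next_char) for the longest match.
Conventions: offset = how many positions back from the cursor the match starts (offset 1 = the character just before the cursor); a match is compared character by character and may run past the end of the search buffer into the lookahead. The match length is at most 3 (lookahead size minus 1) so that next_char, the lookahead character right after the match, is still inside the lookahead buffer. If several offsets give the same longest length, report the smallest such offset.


Try each offset into the search buffer:
  offset=1 (pos 5, char 'a'): match length 0
  offset=2 (pos 4, char 'a'): match length 0
  offset=3 (pos 3, char 'a'): match length 0
  offset=4 (pos 2, char 'd'): match length 0
  offset=5 (pos 1, char 'b'): match length 3
  offset=6 (pos 0, char 'd'): match length 0
Longest match has length 3 at offset 5.
next_char = character at position 6 + 3 = 9 -> 'd'

Best match: offset=5, length=3 (matching 'bda' starting at position 1)
LZ77 triple: (5, 3, 'd')


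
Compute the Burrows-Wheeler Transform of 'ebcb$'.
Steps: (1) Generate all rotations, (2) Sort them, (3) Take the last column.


Rotations (sorted):
  0: $ebcb -> last char: b
  1: b$ebc -> last char: c
  2: bcb$e -> last char: e
  3: cb$eb -> last char: b
  4: ebcb$ -> last char: $


BWT = bceb$


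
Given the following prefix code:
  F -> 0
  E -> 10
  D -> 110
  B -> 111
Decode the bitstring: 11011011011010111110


Decoding step by step:
Bits 110 -> D
Bits 110 -> D
Bits 110 -> D
Bits 110 -> D
Bits 10 -> E
Bits 111 -> B
Bits 110 -> D


Decoded message: DDDDEBD


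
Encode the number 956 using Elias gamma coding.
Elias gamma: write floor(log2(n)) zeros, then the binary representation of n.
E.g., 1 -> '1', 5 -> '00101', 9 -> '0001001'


num_bits = floor(log2(956)) + 1 = 10
leading_zeros = num_bits - 1 = 9
binary(956) = 1110111100

Elias gamma(956) = '000000000' + '1110111100' = 0000000001110111100 (19 bits)


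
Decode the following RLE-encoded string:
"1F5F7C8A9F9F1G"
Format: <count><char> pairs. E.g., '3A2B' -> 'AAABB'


Expanding each <count><char> pair:
  1F -> 'F'
  5F -> 'FFFFF'
  7C -> 'CCCCCCC'
  8A -> 'AAAAAAAA'
  9F -> 'FFFFFFFFF'
  9F -> 'FFFFFFFFF'
  1G -> 'G'

Decoded = FFFFFFCCCCCCCAAAAAAAAFFFFFFFFFFFFFFFFFFG


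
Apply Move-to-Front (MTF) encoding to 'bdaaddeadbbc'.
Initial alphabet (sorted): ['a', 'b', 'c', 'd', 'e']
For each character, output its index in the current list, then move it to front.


MTF encoding:
'b': index 1 in ['a', 'b', 'c', 'd', 'e'] -> ['b', 'a', 'c', 'd', 'e']
'd': index 3 in ['b', 'a', 'c', 'd', 'e'] -> ['d', 'b', 'a', 'c', 'e']
'a': index 2 in ['d', 'b', 'a', 'c', 'e'] -> ['a', 'd', 'b', 'c', 'e']
'a': index 0 in ['a', 'd', 'b', 'c', 'e'] -> ['a', 'd', 'b', 'c', 'e']
'd': index 1 in ['a', 'd', 'b', 'c', 'e'] -> ['d', 'a', 'b', 'c', 'e']
'd': index 0 in ['d', 'a', 'b', 'c', 'e'] -> ['d', 'a', 'b', 'c', 'e']
'e': index 4 in ['d', 'a', 'b', 'c', 'e'] -> ['e', 'd', 'a', 'b', 'c']
'a': index 2 in ['e', 'd', 'a', 'b', 'c'] -> ['a', 'e', 'd', 'b', 'c']
'd': index 2 in ['a', 'e', 'd', 'b', 'c'] -> ['d', 'a', 'e', 'b', 'c']
'b': index 3 in ['d', 'a', 'e', 'b', 'c'] -> ['b', 'd', 'a', 'e', 'c']
'b': index 0 in ['b', 'd', 'a', 'e', 'c'] -> ['b', 'd', 'a', 'e', 'c']
'c': index 4 in ['b', 'd', 'a', 'e', 'c'] -> ['c', 'b', 'd', 'a', 'e']


Output: [1, 3, 2, 0, 1, 0, 4, 2, 2, 3, 0, 4]


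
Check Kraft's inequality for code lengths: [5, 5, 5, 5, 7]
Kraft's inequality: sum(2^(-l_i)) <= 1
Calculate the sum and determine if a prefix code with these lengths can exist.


Sum = 2^(-5) + 2^(-5) + 2^(-5) + 2^(-5) + 2^(-7)
    = 0.03125 + 0.03125 + 0.03125 + 0.03125 + 0.0078125
    = 17/128 = 0.1328125
Since 0.1328125 <= 1, Kraft's inequality IS satisfied.
A prefix code with these lengths CAN exist.

Kraft sum = 0.1328125. Satisfied.


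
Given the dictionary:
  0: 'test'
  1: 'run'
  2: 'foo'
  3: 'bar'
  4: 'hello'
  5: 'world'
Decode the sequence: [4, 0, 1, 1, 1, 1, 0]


Look up each index in the dictionary:
  4 -> 'hello'
  0 -> 'test'
  1 -> 'run'
  1 -> 'run'
  1 -> 'run'
  1 -> 'run'
  0 -> 'test'

Decoded: "hello test run run run run test"


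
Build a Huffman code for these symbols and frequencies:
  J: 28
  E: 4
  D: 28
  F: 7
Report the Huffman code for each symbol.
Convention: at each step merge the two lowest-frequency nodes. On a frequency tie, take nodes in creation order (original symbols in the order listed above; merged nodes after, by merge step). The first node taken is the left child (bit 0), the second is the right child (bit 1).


Huffman tree construction:
Step 1: Merge E(4) + F(7) = 11
Step 2: Merge (E+F)(11) + J(28) = 39
Step 3: Merge D(28) + ((E+F)+J)(39) = 67
Read each symbol's code off the tree from the root (left child = 0, right child = 1).

Codes:
  J: 11 (length 2)
  E: 100 (length 3)
  D: 0 (length 1)
  F: 101 (length 3)
Average code length: 117/67 = 1.7463 bits/symbol


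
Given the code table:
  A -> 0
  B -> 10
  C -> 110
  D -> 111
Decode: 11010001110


Decoding:
110 -> C
10 -> B
0 -> A
0 -> A
111 -> D
0 -> A


Result: CBAADA


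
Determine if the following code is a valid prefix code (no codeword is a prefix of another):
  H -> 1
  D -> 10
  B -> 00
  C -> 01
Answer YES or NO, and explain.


Checking each pair (does one codeword prefix another?):
  H='1' vs D='10': prefix -- VIOLATION

NO -- this is NOT a valid prefix code. H (1) is a prefix of D (10).


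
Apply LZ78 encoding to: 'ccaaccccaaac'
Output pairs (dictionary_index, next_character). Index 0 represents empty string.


LZ78 encoding steps:
Dictionary: {0: ''}
Step 1: w='' (idx 0), next='c' -> output (0, 'c'), add 'c' as idx 1
Step 2: w='c' (idx 1), next='a' -> output (1, 'a'), add 'ca' as idx 2
Step 3: w='' (idx 0), next='a' -> output (0, 'a'), add 'a' as idx 3
Step 4: w='c' (idx 1), next='c' -> output (1, 'c'), add 'cc' as idx 4
Step 5: w='cc' (idx 4), next='a' -> output (4, 'a'), add 'cca' as idx 5
Step 6: w='a' (idx 3), next='a' -> output (3, 'a'), add 'aa' as idx 6
Step 7: w='c' (idx 1), end of input -> output (1, '')


Encoded: [(0, 'c'), (1, 'a'), (0, 'a'), (1, 'c'), (4, 'a'), (3, 'a'), (1, '')]


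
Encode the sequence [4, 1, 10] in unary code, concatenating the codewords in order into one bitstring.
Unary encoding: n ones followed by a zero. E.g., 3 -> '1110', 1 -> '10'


Encode each number as n ones followed by a terminating 0:
  4 -> 11110 (5 bits)
  1 -> 10 (2 bits)
  10 -> 11111111110 (11 bits)
Total length = 5 + 2 + 11 = 18 bits.

Unary([4, 1, 10]) = 111101011111111110 (18 bits)


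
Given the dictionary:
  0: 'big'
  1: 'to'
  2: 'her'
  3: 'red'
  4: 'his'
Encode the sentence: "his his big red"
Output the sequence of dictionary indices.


Look up each word in the dictionary:
  'his' -> 4
  'his' -> 4
  'big' -> 0
  'red' -> 3

Encoded: [4, 4, 0, 3]


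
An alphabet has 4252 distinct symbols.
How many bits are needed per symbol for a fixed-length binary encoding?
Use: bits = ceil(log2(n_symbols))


log2(4252) = 12.0539
Bracket: 2^12 = 4096 < 4252 <= 2^13 = 8192
So ceil(log2(4252)) = 13

bits = ceil(log2(4252)) = ceil(12.0539) = 13 bits


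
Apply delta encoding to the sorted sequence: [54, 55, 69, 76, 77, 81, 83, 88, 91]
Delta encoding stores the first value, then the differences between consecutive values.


First value: 54
Deltas:
  55 - 54 = 1
  69 - 55 = 14
  76 - 69 = 7
  77 - 76 = 1
  81 - 77 = 4
  83 - 81 = 2
  88 - 83 = 5
  91 - 88 = 3


Delta encoded: [54, 1, 14, 7, 1, 4, 2, 5, 3]


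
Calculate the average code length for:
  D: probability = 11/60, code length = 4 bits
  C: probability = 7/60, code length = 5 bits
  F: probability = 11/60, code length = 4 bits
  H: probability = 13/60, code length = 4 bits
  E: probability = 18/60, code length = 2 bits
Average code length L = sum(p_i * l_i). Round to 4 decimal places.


Weighted contributions p_i * l_i:
  D: (11/60) * 4 = 44/60
  C: (7/60) * 5 = 35/60
  F: (11/60) * 4 = 44/60
  H: (13/60) * 4 = 52/60
  E: (18/60) * 2 = 36/60
Sum = (44 + 35 + 44 + 52 + 36)/60 = 211/60

L = 211/60 = 3.5167 bits/symbol


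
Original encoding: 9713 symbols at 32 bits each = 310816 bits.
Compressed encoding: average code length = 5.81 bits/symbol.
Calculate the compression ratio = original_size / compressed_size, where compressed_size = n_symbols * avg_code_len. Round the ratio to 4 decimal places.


original_size = n_symbols * orig_bits = 9713 * 32 = 310816 bits
compressed_size = n_symbols * avg_code_len = 9713 * 5.81 = 56432.53 bits
ratio = original_size / compressed_size = 310816 / 56432.53 = 5.5077

Compression ratio = 5.5077


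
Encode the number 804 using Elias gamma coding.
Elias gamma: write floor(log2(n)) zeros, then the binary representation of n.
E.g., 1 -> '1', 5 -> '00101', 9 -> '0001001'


num_bits = floor(log2(804)) + 1 = 10
leading_zeros = num_bits - 1 = 9
binary(804) = 1100100100

Elias gamma(804) = '000000000' + '1100100100' = 0000000001100100100 (19 bits)


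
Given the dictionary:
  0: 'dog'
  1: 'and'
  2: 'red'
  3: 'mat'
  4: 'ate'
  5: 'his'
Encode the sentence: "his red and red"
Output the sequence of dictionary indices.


Look up each word in the dictionary:
  'his' -> 5
  'red' -> 2
  'and' -> 1
  'red' -> 2

Encoded: [5, 2, 1, 2]
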